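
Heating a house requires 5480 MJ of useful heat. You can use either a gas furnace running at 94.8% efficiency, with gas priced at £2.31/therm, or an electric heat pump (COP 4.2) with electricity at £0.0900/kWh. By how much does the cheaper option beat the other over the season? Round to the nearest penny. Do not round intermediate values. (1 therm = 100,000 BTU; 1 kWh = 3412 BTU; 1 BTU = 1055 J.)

£93.95

Heat load = 5480 MJ = 5,480,000,000 J / 1055 = 5,194,313 BTU
Gas: input = 5,194,313 / 0.948 = 5,479,233 BTU = 54.79 therm → 54.79 × £2.31 = £126.57
Heat pump: 5,194,313 BTU / 3412 = 1,522 kWh heat; / 4.2 = 362.5 kWh in → × £0.0900 = £32.62
Difference = |£126.57 − £32.62| = £93.95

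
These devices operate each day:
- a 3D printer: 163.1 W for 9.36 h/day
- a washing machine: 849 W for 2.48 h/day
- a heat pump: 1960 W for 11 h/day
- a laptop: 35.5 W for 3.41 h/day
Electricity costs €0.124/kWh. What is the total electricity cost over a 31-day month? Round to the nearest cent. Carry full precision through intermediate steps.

3D printer: 163.1 W × 9.36 h × 31 d = 47,325 Wh = 47.33 kWh
washing machine: 849 W × 2.48 h × 31 d = 65,271 Wh = 65.27 kWh
heat pump: 1960 W × 11 h × 31 d = 668,360 Wh = 668.4 kWh
laptop: 35.5 W × 3.41 h × 31 d = 3,753 Wh = 3.753 kWh
Total energy = 47.33 + 65.27 + 668.4 + 3.753 = 784.7 kWh
Cost = 784.7 kWh × €0.124 = €97.30

€97.30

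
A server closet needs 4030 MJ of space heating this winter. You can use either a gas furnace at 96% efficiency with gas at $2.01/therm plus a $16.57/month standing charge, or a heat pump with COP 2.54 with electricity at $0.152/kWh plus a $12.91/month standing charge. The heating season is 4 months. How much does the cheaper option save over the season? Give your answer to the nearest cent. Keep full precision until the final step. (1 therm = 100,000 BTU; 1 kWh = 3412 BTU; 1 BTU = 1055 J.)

$27.62

Heat load = 4030 MJ = 4,030,000,000 J / 1055 = 3,819,905 BTU
Gas: input = 3,819,905 / 0.96 = 3,979,068 BTU = 39.79 therm → 39.79 × $2.01 = $79.98; + 4 × $16.57 standing = $146.26
Heat pump: 3,819,905 BTU / 3412 = 1,120 kWh heat; / 2.54 = 440.8 kWh in → × $0.152 = $67.00; + 4 × $12.91 standing = $118.64
Difference = |$146.26 − $118.64| = $27.62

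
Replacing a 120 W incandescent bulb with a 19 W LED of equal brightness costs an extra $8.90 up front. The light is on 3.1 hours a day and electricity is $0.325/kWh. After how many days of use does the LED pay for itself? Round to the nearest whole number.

87 days

Power saved = 120 − 19 = 101 W
Daily energy saved = 101 W × 3.1 h = 313.1 Wh = 0.3131 kWh
Daily savings = 0.3131 × $0.325 = $0.1018
Payback = $8.90 / $0.1018 per day = 87.46 days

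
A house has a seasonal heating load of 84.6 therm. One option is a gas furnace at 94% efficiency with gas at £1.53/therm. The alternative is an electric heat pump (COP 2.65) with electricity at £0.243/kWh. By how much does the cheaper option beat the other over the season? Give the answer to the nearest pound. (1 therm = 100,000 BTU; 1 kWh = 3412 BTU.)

Heat load = 84.6 therm × 100,000 = 8,460,000 BTU
Gas: input = 8,460,000 / 0.94 = 9,000,000 BTU = 90 therm → 90 × £1.53 = £137.70
Heat pump: 8,460,000 BTU / 3412 = 2,479 kWh heat; / 2.65 = 935.7 kWh in → × £0.243 = £227.36
Difference = |£137.70 − £227.36| = £89.66 ≈ £90

£90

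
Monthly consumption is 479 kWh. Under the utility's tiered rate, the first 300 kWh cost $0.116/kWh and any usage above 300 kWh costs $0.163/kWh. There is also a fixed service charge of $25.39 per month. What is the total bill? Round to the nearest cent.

First 300 kWh × $0.116 = $34.80
Remaining 179 kWh × $0.163 = $29.18
Energy charge = $63.98; + service $25.39 = $89.37

$89.37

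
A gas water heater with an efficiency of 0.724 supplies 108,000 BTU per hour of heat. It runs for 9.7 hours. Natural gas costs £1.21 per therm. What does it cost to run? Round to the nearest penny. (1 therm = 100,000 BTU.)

Heat delivered = 108,000 BTU/h × 9.7 h = 1,047,600 BTU
Gas input = 1,047,600 / 0.724 = 1,446,961 BTU
= 1,446,961 / 100,000 = 14.47 therm
Cost = 14.47 × £1.21/therm = £17.51

£17.51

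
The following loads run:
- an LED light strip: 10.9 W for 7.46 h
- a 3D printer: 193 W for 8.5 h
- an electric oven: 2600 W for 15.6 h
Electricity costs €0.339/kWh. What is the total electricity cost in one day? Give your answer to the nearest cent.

€14.33

LED light strip: 10.9 W × 7.46 h = 81 Wh = 0.08131 kWh
3D printer: 193 W × 8.5 h = 1,640 Wh = 1.641 kWh
electric oven: 2600 W × 15.6 h = 40,560 Wh = 40.56 kWh
Total energy = 0.08131 + 1.641 + 40.56 = 42.28 kWh
Cost = 42.28 kWh × €0.339 = €14.33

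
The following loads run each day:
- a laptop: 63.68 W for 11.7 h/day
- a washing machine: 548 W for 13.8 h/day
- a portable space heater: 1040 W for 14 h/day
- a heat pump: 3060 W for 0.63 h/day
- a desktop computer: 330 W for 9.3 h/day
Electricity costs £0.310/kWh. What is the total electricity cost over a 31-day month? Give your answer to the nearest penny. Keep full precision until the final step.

laptop: 63.68 W × 11.7 h × 31 d = 23,097 Wh = 23.1 kWh
washing machine: 548 W × 13.8 h × 31 d = 234,434 Wh = 234.4 kWh
portable space heater: 1040 W × 14 h × 31 d = 451,360 Wh = 451.4 kWh
heat pump: 3060 W × 0.63 h × 31 d = 59,762 Wh = 59.76 kWh
desktop computer: 330 W × 9.3 h × 31 d = 95,139 Wh = 95.14 kWh
Total energy = 23.1 + 234.4 + 451.4 + 59.76 + 95.14 = 863.8 kWh
Cost = 863.8 kWh × £0.310 = £267.78

£267.78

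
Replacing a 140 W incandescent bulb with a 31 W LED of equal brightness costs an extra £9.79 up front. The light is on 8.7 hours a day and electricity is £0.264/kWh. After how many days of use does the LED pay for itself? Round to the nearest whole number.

Power saved = 140 − 31 = 109 W
Daily energy saved = 109 W × 8.7 h = 948.3 Wh = 0.9483 kWh
Daily savings = 0.9483 × £0.264 = £0.2504
Payback = £9.79 / £0.2504 per day = 39.11 days

39 days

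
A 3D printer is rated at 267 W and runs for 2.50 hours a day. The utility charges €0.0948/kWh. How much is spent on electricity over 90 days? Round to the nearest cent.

Energy = 267 W × 2.50 h/day × 90 days = 60,075 Wh = 60.08 kWh
Cost = 60.08 kWh × €0.0948/kWh = €5.70

€5.70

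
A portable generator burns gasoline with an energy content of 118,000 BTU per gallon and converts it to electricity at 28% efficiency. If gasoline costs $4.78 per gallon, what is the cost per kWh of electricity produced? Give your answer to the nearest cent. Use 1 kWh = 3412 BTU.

$0.49

Electrical output per gallon = 118,000 BTU × 0.28 / 3412 BTU/kWh = 9.683 kWh
Cost per kWh = $4.78 / 9.683 kWh = $0.494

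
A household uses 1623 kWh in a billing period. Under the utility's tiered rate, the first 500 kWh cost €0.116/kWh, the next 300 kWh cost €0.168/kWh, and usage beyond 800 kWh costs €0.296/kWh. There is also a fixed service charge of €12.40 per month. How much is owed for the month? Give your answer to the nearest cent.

First 500 kWh × €0.116 = €58.00
Next 300 kWh × €0.168 = €50.40
Remaining 823 kWh × €0.296 = €243.61
Energy charge = €352.01; + service €12.40 = €364.41

€364.41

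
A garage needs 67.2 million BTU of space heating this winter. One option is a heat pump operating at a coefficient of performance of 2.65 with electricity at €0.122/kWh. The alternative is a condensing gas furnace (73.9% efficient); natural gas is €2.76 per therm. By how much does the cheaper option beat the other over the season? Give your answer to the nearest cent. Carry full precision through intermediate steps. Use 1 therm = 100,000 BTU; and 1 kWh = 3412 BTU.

€1603.05

Heat load = 67.2 × 10⁶ BTU = 67,200,000 BTU
Gas: input = 67,200,000 / 0.739 = 90,933,694 BTU = 909.3 therm → 909.3 × €2.76 = €2,509.77
Heat pump: 67,200,000 BTU / 3412 = 19,700 kWh heat; / 2.65 = 7,432 kWh in → × €0.122 = €906.72
Difference = |€2,509.77 − €906.72| = €1,603.05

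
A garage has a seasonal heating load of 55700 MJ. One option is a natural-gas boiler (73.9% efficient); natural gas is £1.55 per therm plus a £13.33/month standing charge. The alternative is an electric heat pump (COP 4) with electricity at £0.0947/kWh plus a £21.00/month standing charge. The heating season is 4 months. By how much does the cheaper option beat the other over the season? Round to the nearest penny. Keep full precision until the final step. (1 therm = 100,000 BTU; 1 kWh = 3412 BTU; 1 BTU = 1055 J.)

£710.34

Heat load = 55700 MJ = 55,700,000,000 J / 1055 = 52,796,209 BTU
Gas: input = 52,796,209 / 0.739 = 71,442,772 BTU = 714.4 therm → 714.4 × £1.55 = £1,107.36; + 4 × £13.33 standing = £1,160.68
Heat pump: 52,796,209 BTU / 3412 = 15,470 kWh heat; / 4 = 3,868 kWh in → × £0.0947 = £366.34; + 4 × £21.00 standing = £450.34
Difference = |£1,160.68 − £450.34| = £710.34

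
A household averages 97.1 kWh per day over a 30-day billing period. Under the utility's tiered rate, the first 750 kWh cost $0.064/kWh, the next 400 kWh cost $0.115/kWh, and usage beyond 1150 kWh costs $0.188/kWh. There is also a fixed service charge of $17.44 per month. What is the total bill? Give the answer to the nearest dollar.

$443

Usage = 97.1 kWh/day × 30 days = 2913 kWh
First 750 kWh × $0.064 = $48.00
Next 400 kWh × $0.115 = $46.00
Remaining 1763 kWh × $0.188 = $331.44
Energy charge = $425.44; + service $17.44 = $442.88 ≈ $443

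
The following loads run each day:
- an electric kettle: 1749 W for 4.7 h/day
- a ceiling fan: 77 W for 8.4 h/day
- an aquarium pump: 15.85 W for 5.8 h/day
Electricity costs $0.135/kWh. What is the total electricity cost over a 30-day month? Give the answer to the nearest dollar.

electric kettle: 1749 W × 4.7 h × 30 d = 246,609 Wh = 246.6 kWh
ceiling fan: 77 W × 8.4 h × 30 d = 19,404 Wh = 19.4 kWh
aquarium pump: 15.85 W × 5.8 h × 30 d = 2,758 Wh = 2.758 kWh
Total energy = 246.6 + 19.4 + 2.758 = 268.8 kWh
Cost = 268.8 kWh × $0.135 = $36.28 ≈ $36

$36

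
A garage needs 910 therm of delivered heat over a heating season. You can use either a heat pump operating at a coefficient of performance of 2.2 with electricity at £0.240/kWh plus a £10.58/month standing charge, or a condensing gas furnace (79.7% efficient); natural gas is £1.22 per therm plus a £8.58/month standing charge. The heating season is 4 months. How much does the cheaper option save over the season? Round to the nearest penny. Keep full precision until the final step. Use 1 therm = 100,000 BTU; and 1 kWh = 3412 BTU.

£1524.54

Heat load = 910 therm × 100,000 = 91,000,000 BTU
Gas: input = 91,000,000 / 0.797 = 114,178,168 BTU = 1,142 therm → 1,142 × £1.22 = £1,392.97; + 4 × £8.58 standing = £1,427.29
Heat pump: 91,000,000 BTU / 3412 = 26,670 kWh heat; / 2.2 = 12,120 kWh in → × £0.240 = £2,909.52; + 4 × £10.58 standing = £2,951.84
Difference = |£1,427.29 − £2,951.84| = £1,524.54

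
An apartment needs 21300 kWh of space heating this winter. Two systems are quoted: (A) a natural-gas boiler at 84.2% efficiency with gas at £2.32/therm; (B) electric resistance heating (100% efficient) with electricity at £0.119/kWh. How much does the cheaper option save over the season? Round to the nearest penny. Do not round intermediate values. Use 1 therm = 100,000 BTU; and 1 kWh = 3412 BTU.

Heat load = 21300 kWh × 3412 = 72,675,600 BTU
Gas: input = 72,675,600 / 0.842 = 86,313,064 BTU = 863.1 therm → 863.1 × £2.32 = £2,002.46
Electric: 72,675,600 BTU / 3412 = 21,300 kWh → × £0.119 = £2,534.70
Difference = |£2,002.46 − £2,534.70| = £532.24

£532.24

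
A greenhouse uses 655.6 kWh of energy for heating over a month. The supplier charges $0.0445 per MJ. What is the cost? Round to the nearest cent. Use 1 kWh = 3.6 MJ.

655.6 kWh × (3.6 MJ/kWh) = 2,360 MJ
Cost = 2,360 MJ × $0.0445/MJ = $105.03

$105.03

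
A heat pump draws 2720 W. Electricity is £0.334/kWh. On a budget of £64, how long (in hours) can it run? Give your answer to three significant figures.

70.4 h

Energy budget = £64 / £0.334 per kWh = 191.6 kWh = 191,617 Wh
Runtime = 191,617 Wh / 2720 W = 70.45 h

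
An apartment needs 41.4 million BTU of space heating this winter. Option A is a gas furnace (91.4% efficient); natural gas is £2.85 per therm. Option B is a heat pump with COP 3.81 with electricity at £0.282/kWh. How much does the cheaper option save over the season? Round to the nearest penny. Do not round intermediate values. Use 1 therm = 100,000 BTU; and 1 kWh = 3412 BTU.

£392.84

Heat load = 41.4 × 10⁶ BTU = 41,400,000 BTU
Gas: input = 41,400,000 / 0.914 = 45,295,405 BTU = 453 therm → 453 × £2.85 = £1,290.92
Heat pump: 41,400,000 BTU / 3412 = 12,130 kWh heat; / 3.81 = 3,185 kWh in → × £0.282 = £898.08
Difference = |£1,290.92 − £898.08| = £392.84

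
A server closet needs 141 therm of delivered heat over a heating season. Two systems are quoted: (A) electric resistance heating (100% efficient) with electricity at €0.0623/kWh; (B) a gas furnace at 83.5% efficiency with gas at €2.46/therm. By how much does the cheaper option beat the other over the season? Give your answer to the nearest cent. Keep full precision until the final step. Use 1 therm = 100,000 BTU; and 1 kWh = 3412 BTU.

€157.95

Heat load = 141 therm × 100,000 = 14,100,000 BTU
Gas: input = 14,100,000 / 0.835 = 16,886,228 BTU = 168.9 therm → 168.9 × €2.46 = €415.40
Electric: 14,100,000 BTU / 3412 = 4,132 kWh → × €0.0623 = €257.45
Difference = |€415.40 − €257.45| = €157.95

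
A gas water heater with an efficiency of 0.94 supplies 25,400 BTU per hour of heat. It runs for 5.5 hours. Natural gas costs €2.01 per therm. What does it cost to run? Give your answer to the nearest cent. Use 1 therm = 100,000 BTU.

€2.99

Heat delivered = 25,400 BTU/h × 5.5 h = 139,700 BTU
Gas input = 139,700 / 0.94 = 148,617 BTU
= 148,617 / 100,000 = 1.486 therm
Cost = 1.486 × €2.01/therm = €2.99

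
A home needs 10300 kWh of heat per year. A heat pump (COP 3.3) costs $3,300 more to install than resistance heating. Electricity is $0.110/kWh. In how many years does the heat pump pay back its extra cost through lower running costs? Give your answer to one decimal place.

Resistance: 10300 kWh × $0.110 = $1,133.00/yr
Heat pump: 10300 / 3.3 = 3121 kWh in → × $0.110 = $343.33/yr
Annual savings = $789.67
Payback = $3,300 / $789.67 = 4.18 years

4.2 years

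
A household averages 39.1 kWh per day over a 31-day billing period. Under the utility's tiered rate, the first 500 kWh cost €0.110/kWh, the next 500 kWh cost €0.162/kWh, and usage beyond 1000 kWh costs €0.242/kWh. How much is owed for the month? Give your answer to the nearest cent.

Usage = 39.1 kWh/day × 31 days = 1212.1 kWh
First 500 kWh × €0.110 = €55.00
Next 500 kWh × €0.162 = €81.00
Remaining 212.1 kWh × €0.242 = €51.33
Total = €187.33

€187.33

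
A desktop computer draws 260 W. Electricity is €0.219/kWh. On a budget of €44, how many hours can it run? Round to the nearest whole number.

Energy budget = €44 / €0.219 per kWh = 200.9 kWh = 200,913 Wh
Runtime = 200,913 Wh / 260 W = 772.7 h

773 h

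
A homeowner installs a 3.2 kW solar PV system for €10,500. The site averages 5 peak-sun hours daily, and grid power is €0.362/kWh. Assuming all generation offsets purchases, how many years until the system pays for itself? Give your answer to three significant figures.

Daily generation = 3.2 kW × 5 h = 16 kWh
Annual generation = 16 × 365 = 5840 kWh
Annual savings = 5840 × €0.362 = €2,114.08
Payback = €10,500 / €2,114.08 = 4.97 years

4.97 years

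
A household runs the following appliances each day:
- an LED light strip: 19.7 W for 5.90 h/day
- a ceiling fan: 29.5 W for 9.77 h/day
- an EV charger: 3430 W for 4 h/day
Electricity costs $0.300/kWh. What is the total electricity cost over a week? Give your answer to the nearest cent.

LED light strip: 19.7 W × 5.90 h × 7 d = 814 Wh = 0.8136 kWh
ceiling fan: 29.5 W × 9.77 h × 7 d = 2,018 Wh = 2.018 kWh
EV charger: 3430 W × 4 h × 7 d = 96,040 Wh = 96.04 kWh
Total energy = 0.8136 + 2.018 + 96.04 = 98.87 kWh
Cost = 98.87 kWh × $0.300 = $29.66

$29.66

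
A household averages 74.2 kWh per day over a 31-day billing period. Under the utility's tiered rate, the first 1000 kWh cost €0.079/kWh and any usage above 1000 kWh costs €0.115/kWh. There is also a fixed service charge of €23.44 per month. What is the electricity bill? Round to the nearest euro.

€252

Usage = 74.2 kWh/day × 31 days = 2300.2 kWh
First 1000 kWh × €0.079 = €79.00
Remaining 1300.2 kWh × €0.115 = €149.52
Energy charge = €228.52; + service €23.44 = €251.96 ≈ €252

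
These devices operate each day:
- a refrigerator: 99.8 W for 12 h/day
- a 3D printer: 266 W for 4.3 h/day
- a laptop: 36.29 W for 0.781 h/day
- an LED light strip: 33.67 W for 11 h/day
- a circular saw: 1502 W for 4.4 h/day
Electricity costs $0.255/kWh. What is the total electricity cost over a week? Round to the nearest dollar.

refrigerator: 99.8 W × 12 h × 7 d = 8,383 Wh = 8.383 kWh
3D printer: 266 W × 4.3 h × 7 d = 8,007 Wh = 8.007 kWh
laptop: 36.29 W × 0.781 h × 7 d = 198 Wh = 0.1984 kWh
LED light strip: 33.67 W × 11 h × 7 d = 2,593 Wh = 2.593 kWh
circular saw: 1502 W × 4.4 h × 7 d = 46,262 Wh = 46.26 kWh
Total energy = 8.383 + 8.007 + 0.1984 + 2.593 + 46.26 = 65.44 kWh
Cost = 65.44 kWh × $0.255 = $16.69 ≈ $17

$17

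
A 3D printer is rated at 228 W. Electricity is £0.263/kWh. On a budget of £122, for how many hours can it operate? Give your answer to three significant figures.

2030 h

Energy budget = £122 / £0.263 per kWh = 463.9 kWh = 463,878 Wh
Runtime = 463,878 Wh / 228 W = 2,035 h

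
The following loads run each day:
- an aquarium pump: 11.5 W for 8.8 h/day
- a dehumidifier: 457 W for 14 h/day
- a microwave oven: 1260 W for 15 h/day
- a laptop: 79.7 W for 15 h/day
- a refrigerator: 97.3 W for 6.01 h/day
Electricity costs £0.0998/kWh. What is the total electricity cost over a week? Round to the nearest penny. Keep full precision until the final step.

£18.99

aquarium pump: 11.5 W × 8.8 h × 7 d = 708 Wh = 0.7084 kWh
dehumidifier: 457 W × 14 h × 7 d = 44,786 Wh = 44.79 kWh
microwave oven: 1260 W × 15 h × 7 d = 132,300 Wh = 132.3 kWh
laptop: 79.7 W × 15 h × 7 d = 8,368 Wh = 8.368 kWh
refrigerator: 97.3 W × 6.01 h × 7 d = 4,093 Wh = 4.093 kWh
Total energy = 0.7084 + 44.79 + 132.3 + 8.368 + 4.093 = 190.3 kWh
Cost = 190.3 kWh × £0.0998 = £18.99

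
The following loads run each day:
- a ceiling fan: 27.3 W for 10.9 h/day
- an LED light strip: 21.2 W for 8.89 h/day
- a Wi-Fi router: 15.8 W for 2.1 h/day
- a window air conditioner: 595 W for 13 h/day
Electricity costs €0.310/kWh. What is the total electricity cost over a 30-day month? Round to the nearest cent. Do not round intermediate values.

€76.76

ceiling fan: 27.3 W × 10.9 h × 30 d = 8,927 Wh = 8.927 kWh
LED light strip: 21.2 W × 8.89 h × 30 d = 5,654 Wh = 5.654 kWh
Wi-Fi router: 15.8 W × 2.1 h × 30 d = 995 Wh = 0.9954 kWh
window air conditioner: 595 W × 13 h × 30 d = 232,050 Wh = 232.1 kWh
Total energy = 8.927 + 5.654 + 0.9954 + 232.1 = 247.6 kWh
Cost = 247.6 kWh × €0.310 = €76.76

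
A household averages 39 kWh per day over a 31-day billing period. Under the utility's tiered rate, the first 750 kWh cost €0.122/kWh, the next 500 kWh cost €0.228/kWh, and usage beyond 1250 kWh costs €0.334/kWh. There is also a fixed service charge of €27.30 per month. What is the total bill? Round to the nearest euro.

€223

Usage = 39 kWh/day × 31 days = 1209 kWh
First 750 kWh × €0.122 = €91.50
Next 459 kWh × €0.228 = €104.65
Remaining tier: 0 kWh (not reached)
Energy charge = €196.15; + service €27.30 = €223.45 ≈ €223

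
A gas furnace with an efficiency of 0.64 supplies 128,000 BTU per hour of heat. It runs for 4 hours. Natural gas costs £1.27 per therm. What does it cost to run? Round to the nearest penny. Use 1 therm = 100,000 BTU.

£10.16

Heat delivered = 128,000 BTU/h × 4 h = 512,000 BTU
Gas input = 512,000 / 0.64 = 800,000 BTU
= 800,000 / 100,000 = 8 therm
Cost = 8 × £1.27/therm = £10.16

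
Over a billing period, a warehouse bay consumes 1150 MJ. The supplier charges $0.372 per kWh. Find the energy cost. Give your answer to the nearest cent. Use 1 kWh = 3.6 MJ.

1150 MJ × (0.27778 kWh/MJ) = 319.4 kWh
Cost = 319.4 kWh × $0.372/kWh = $118.83

$118.83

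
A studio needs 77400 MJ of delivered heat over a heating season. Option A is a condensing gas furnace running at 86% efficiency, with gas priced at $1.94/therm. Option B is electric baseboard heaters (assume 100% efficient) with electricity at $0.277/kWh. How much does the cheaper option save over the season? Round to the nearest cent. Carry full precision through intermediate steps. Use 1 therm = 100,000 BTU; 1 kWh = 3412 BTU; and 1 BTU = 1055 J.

$4301.09

Heat load = 77400 MJ = 77,400,000,000 J / 1055 = 73,364,929 BTU
Gas: input = 73,364,929 / 0.86 = 85,308,057 BTU = 853.1 therm → 853.1 × $1.94 = $1,654.98
Electric: 73,364,929 BTU / 3412 = 21,500 kWh → × $0.277 = $5,956.06
Difference = |$1,654.98 − $5,956.06| = $4,301.09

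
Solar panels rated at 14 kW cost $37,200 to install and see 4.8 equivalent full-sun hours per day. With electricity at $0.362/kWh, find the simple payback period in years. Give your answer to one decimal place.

4.2 years

Daily generation = 14 kW × 4.8 h = 67.2 kWh
Annual generation = 67.2 × 365 = 24528 kWh
Annual savings = 24528 × $0.362 = $8,879.14
Payback = $37,200 / $8,879.14 = 4.19 years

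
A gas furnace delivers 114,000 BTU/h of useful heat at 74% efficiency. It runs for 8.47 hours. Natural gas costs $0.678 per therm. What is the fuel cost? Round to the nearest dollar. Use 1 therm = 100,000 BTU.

$9

Heat delivered = 114,000 BTU/h × 8.47 h = 965,580 BTU
Gas input = 965,580 / 0.74 = 1,304,838 BTU
= 1,304,838 / 100,000 = 13.05 therm
Cost = 13.05 × $0.678/therm = $8.85 ≈ $9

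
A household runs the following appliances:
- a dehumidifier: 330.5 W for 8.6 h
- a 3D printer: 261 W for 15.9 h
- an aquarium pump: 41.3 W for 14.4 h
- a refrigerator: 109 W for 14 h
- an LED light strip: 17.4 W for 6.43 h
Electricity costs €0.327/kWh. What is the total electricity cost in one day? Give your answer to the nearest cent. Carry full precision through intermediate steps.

dehumidifier: 330.5 W × 8.6 h = 2,842 Wh = 2.842 kWh
3D printer: 261 W × 15.9 h = 4,150 Wh = 4.15 kWh
aquarium pump: 41.3 W × 14.4 h = 595 Wh = 0.5947 kWh
refrigerator: 109 W × 14 h = 1,526 Wh = 1.526 kWh
LED light strip: 17.4 W × 6.43 h = 112 Wh = 0.1119 kWh
Total energy = 2.842 + 4.15 + 0.5947 + 1.526 + 0.1119 = 9.225 kWh
Cost = 9.225 kWh × €0.327 = €3.02

€3.02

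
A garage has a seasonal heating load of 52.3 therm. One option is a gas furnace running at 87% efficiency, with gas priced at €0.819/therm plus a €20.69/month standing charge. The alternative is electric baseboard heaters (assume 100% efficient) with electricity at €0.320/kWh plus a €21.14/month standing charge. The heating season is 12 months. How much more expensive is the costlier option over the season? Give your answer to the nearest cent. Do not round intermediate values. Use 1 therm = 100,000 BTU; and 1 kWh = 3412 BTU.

Heat load = 52.3 therm × 100,000 = 5,230,000 BTU
Gas: input = 5,230,000 / 0.87 = 6,011,494 BTU = 60.11 therm → 60.11 × €0.819 = €49.23; + 12 × €20.69 standing = €297.51
Electric: 5,230,000 BTU / 3412 = 1,533 kWh → × €0.320 = €490.50; + 12 × €21.14 standing = €744.18
Difference = |€297.51 − €744.18| = €446.67

€446.67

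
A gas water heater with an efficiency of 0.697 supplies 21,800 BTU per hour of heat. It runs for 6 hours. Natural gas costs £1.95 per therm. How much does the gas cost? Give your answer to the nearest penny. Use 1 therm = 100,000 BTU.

£3.66

Heat delivered = 21,800 BTU/h × 6 h = 130,800 BTU
Gas input = 130,800 / 0.697 = 187,661 BTU
= 187,661 / 100,000 = 1.877 therm
Cost = 1.877 × £1.95/therm = £3.66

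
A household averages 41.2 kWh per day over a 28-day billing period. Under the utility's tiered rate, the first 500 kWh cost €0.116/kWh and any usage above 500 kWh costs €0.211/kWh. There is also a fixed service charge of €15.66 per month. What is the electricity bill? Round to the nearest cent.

€211.57

Usage = 41.2 kWh/day × 28 days = 1153.6 kWh
First 500 kWh × €0.116 = €58.00
Remaining 653.6 kWh × €0.211 = €137.91
Energy charge = €195.91; + service €15.66 = €211.57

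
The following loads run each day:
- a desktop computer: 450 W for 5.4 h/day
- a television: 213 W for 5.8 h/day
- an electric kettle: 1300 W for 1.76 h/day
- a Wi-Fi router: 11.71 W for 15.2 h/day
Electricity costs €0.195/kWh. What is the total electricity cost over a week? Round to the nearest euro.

€8

desktop computer: 450 W × 5.4 h × 7 d = 17,010 Wh = 17.01 kWh
television: 213 W × 5.8 h × 7 d = 8,648 Wh = 8.648 kWh
electric kettle: 1300 W × 1.76 h × 7 d = 16,016 Wh = 16.02 kWh
Wi-Fi router: 11.71 W × 15.2 h × 7 d = 1,246 Wh = 1.246 kWh
Total energy = 17.01 + 8.648 + 16.02 + 1.246 = 42.92 kWh
Cost = 42.92 kWh × €0.195 = €8.37 ≈ €8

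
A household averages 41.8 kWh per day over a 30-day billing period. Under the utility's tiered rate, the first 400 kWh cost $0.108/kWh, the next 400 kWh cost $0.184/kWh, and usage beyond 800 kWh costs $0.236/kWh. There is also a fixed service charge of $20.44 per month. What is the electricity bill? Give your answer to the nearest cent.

$244.38

Usage = 41.8 kWh/day × 30 days = 1254 kWh
First 400 kWh × $0.108 = $43.20
Next 400 kWh × $0.184 = $73.60
Remaining 454 kWh × $0.236 = $107.14
Energy charge = $223.94; + service $20.44 = $244.38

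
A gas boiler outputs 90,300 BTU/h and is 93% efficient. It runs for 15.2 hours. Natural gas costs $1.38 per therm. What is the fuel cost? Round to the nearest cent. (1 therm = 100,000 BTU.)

Heat delivered = 90,300 BTU/h × 15.2 h = 1,372,560 BTU
Gas input = 1,372,560 / 0.93 = 1,475,871 BTU
= 1,475,871 / 100,000 = 14.76 therm
Cost = 14.76 × $1.38/therm = $20.37

$20.37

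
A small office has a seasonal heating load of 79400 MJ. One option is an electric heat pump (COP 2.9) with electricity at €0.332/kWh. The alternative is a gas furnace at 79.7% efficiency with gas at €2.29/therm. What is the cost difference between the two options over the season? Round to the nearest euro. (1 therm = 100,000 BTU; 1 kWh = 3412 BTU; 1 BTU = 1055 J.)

€363

Heat load = 79400 MJ = 79,400,000,000 J / 1055 = 75,260,664 BTU
Gas: input = 75,260,664 / 0.797 = 94,429,942 BTU = 944.3 therm → 944.3 × €2.29 = €2,162.45
Heat pump: 75,260,664 BTU / 3412 = 22,060 kWh heat; / 2.9 = 7,606 kWh in → × €0.332 = €2,525.22
Difference = |€2,162.45 − €2,525.22| = €362.77 ≈ €363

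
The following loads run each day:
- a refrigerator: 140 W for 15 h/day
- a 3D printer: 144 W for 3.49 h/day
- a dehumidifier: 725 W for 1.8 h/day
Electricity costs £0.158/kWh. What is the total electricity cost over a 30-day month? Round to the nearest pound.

£19

refrigerator: 140 W × 15 h × 30 d = 63,000 Wh = 63 kWh
3D printer: 144 W × 3.49 h × 30 d = 15,077 Wh = 15.08 kWh
dehumidifier: 725 W × 1.8 h × 30 d = 39,150 Wh = 39.15 kWh
Total energy = 63 + 15.08 + 39.15 = 117.2 kWh
Cost = 117.2 kWh × £0.158 = £18.52 ≈ £19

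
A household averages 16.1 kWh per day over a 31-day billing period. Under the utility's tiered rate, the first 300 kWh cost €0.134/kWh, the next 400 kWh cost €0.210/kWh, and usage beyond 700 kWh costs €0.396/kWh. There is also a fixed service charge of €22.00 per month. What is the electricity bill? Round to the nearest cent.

€104.01

Usage = 16.1 kWh/day × 31 days = 499.1 kWh
First 300 kWh × €0.134 = €40.20
Next 199.1 kWh × €0.210 = €41.81
Remaining tier: 0 kWh (not reached)
Energy charge = €82.01; + service €22.00 = €104.01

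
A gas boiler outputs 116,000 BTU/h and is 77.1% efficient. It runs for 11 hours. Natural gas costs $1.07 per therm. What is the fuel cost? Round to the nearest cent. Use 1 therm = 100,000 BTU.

$17.71

Heat delivered = 116,000 BTU/h × 11 h = 1,276,000 BTU
Gas input = 1,276,000 / 0.771 = 1,654,994 BTU
= 1,654,994 / 100,000 = 16.55 therm
Cost = 16.55 × $1.07/therm = $17.71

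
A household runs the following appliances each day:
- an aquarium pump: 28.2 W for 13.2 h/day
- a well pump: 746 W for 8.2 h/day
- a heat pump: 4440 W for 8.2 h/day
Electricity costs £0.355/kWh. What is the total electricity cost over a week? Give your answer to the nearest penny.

aquarium pump: 28.2 W × 13.2 h × 7 d = 2,606 Wh = 2.606 kWh
well pump: 746 W × 8.2 h × 7 d = 42,820 Wh = 42.82 kWh
heat pump: 4440 W × 8.2 h × 7 d = 254,856 Wh = 254.9 kWh
Total energy = 2.606 + 42.82 + 254.9 = 300.3 kWh
Cost = 300.3 kWh × £0.355 = £106.60

£106.60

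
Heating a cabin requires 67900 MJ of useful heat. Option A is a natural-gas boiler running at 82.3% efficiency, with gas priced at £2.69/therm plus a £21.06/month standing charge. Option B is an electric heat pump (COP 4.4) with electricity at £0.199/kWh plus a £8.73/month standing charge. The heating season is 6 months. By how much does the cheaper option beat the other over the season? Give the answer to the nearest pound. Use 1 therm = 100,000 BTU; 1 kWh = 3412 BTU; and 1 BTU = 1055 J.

£1324

Heat load = 67900 MJ = 67,900,000,000 J / 1055 = 64,360,190 BTU
Gas: input = 64,360,190 / 0.823 = 78,201,931 BTU = 782 therm → 782 × £2.69 = £2,103.63; + 6 × £21.06 standing = £2,229.99
Heat pump: 64,360,190 BTU / 3412 = 18,860 kWh heat; / 4.4 = 4,287 kWh in → × £0.199 = £853.12; + 6 × £8.73 standing = £905.50
Difference = |£2,229.99 − £905.50| = £1,324.49 ≈ £1324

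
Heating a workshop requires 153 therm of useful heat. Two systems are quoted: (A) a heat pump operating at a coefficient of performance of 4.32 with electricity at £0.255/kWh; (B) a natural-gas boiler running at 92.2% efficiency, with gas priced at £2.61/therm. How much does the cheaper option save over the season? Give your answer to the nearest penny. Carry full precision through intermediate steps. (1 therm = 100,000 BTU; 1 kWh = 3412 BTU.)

£168.42

Heat load = 153 therm × 100,000 = 15,300,000 BTU
Gas: input = 15,300,000 / 0.922 = 16,594,360 BTU = 165.9 therm → 165.9 × £2.61 = £433.11
Heat pump: 15,300,000 BTU / 3412 = 4,484 kWh heat; / 4.32 = 1,038 kWh in → × £0.255 = £264.69
Difference = |£433.11 − £264.69| = £168.42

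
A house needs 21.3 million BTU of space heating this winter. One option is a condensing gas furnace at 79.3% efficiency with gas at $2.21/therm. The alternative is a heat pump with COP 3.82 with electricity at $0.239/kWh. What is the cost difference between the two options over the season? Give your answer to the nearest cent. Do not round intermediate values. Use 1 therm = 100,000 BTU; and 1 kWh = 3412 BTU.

$203.03

Heat load = 21.3 × 10⁶ BTU = 21,300,000 BTU
Gas: input = 21,300,000 / 0.793 = 26,860,025 BTU = 268.6 therm → 268.6 × $2.21 = $593.61
Heat pump: 21,300,000 BTU / 3412 = 6,243 kWh heat; / 3.82 = 1,634 kWh in → × $0.239 = $390.58
Difference = |$593.61 − $390.58| = $203.03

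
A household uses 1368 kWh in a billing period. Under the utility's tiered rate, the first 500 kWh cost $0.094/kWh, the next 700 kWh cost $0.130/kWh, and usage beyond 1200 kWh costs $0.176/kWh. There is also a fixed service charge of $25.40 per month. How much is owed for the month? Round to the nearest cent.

First 500 kWh × $0.094 = $47.00
Next 700 kWh × $0.130 = $91.00
Remaining 168 kWh × $0.176 = $29.57
Energy charge = $167.57; + service $25.40 = $192.97

$192.97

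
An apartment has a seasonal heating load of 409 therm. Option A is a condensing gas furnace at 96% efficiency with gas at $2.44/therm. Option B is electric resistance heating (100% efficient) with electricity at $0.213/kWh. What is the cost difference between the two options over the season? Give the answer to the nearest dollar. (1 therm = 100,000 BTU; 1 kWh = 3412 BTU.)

Heat load = 409 therm × 100,000 = 40,900,000 BTU
Gas: input = 40,900,000 / 0.96 = 42,604,167 BTU = 426 therm → 426 × $2.44 = $1,039.54
Electric: 40,900,000 BTU / 3412 = 11,990 kWh → × $0.213 = $2,553.25
Difference = |$1,039.54 − $2,553.25| = $1,513.71 ≈ $1514

$1514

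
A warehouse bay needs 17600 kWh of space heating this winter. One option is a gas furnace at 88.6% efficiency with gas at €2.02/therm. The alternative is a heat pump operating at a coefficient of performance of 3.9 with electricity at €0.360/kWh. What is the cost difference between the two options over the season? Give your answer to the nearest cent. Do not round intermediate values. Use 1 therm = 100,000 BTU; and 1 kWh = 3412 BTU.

€255.50

Heat load = 17600 kWh × 3412 = 60,051,200 BTU
Gas: input = 60,051,200 / 0.886 = 67,777,878 BTU = 677.8 therm → 677.8 × €2.02 = €1,369.11
Heat pump: 60,051,200 BTU / 3412 = 17,600 kWh heat; / 3.9 = 4,513 kWh in → × €0.360 = €1,624.62
Difference = |€1,369.11 − €1,624.62| = €255.50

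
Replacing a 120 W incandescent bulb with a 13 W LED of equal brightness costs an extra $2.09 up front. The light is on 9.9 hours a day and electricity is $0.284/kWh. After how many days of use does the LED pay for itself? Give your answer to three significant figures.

6.95 days

Power saved = 120 − 13 = 107 W
Daily energy saved = 107 W × 9.9 h = 1059 Wh = 1.0593 kWh
Daily savings = 1.0593 × $0.284 = $0.3008
Payback = $2.09 / $0.3008 per day = 6.947 days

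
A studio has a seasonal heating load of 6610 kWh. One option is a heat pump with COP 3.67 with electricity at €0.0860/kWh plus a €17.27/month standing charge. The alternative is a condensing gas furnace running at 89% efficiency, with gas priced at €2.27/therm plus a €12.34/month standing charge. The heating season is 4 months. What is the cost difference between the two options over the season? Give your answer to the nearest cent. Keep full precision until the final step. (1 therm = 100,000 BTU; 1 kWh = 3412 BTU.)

Heat load = 6610 kWh × 3412 = 22,553,320 BTU
Gas: input = 22,553,320 / 0.89 = 25,340,809 BTU = 253.4 therm → 253.4 × €2.27 = €575.24; + 4 × €12.34 standing = €624.60
Heat pump: 22,553,320 BTU / 3412 = 6,610 kWh heat; / 3.67 = 1,801 kWh in → × €0.0860 = €154.89; + 4 × €17.27 standing = €223.97
Difference = |€624.60 − €223.97| = €400.62

€400.62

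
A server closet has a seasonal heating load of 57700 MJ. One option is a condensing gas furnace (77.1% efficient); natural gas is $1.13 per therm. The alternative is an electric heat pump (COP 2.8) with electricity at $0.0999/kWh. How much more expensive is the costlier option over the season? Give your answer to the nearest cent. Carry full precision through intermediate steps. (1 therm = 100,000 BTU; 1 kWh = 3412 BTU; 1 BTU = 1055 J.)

$229.68

Heat load = 57700 MJ = 57,700,000,000 J / 1055 = 54,691,943 BTU
Gas: input = 54,691,943 / 0.771 = 70,936,372 BTU = 709.4 therm → 709.4 × $1.13 = $801.58
Heat pump: 54,691,943 BTU / 3412 = 16,030 kWh heat; / 2.8 = 5,725 kWh in → × $0.0999 = $571.90
Difference = |$801.58 − $571.90| = $229.68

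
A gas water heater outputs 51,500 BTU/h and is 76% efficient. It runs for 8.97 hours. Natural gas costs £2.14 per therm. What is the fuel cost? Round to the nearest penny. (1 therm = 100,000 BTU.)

£13.01

Heat delivered = 51,500 BTU/h × 8.97 h = 461,955 BTU
Gas input = 461,955 / 0.76 = 607,836 BTU
= 607,836 / 100,000 = 6.078 therm
Cost = 6.078 × £2.14/therm = £13.01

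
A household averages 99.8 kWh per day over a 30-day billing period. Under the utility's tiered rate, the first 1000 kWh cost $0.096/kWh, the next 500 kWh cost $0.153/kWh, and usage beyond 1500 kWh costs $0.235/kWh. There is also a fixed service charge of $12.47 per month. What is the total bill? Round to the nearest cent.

$536.06

Usage = 99.8 kWh/day × 30 days = 2994 kWh
First 1000 kWh × $0.096 = $96.00
Next 500 kWh × $0.153 = $76.50
Remaining 1494 kWh × $0.235 = $351.09
Energy charge = $523.59; + service $12.47 = $536.06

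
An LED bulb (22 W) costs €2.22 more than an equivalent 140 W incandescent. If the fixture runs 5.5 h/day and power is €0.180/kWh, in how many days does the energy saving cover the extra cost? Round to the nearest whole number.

19 days

Power saved = 140 − 22 = 118 W
Daily energy saved = 118 W × 5.5 h = 649 Wh = 0.649 kWh
Daily savings = 0.649 × €0.180 = €0.1168
Payback = €2.22 / €0.1168 per day = 19 days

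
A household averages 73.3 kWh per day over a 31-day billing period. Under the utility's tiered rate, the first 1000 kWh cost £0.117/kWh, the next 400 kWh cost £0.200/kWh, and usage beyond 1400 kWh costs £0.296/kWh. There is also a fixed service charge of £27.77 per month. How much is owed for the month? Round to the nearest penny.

£482.97

Usage = 73.3 kWh/day × 31 days = 2272.3 kWh
First 1000 kWh × £0.117 = £117.00
Next 400 kWh × £0.200 = £80.00
Remaining 872.3 kWh × £0.296 = £258.20
Energy charge = £455.20; + service £27.77 = £482.97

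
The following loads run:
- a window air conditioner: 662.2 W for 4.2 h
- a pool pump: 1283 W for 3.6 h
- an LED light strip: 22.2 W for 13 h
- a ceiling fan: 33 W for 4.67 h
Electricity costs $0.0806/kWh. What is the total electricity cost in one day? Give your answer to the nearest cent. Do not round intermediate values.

window air conditioner: 662.2 W × 4.2 h = 2,781 Wh = 2.781 kWh
pool pump: 1283 W × 3.6 h = 4,619 Wh = 4.619 kWh
LED light strip: 22.2 W × 13 h = 289 Wh = 0.2886 kWh
ceiling fan: 33 W × 4.67 h = 154 Wh = 0.1541 kWh
Total energy = 2.781 + 4.619 + 0.2886 + 0.1541 = 7.843 kWh
Cost = 7.843 kWh × $0.0806 = $0.63

$0.63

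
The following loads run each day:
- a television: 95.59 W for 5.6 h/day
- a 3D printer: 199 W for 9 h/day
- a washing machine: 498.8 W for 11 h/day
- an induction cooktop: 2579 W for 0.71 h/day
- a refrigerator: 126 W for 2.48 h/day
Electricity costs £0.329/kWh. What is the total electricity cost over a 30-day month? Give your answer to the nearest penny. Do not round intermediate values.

television: 95.59 W × 5.6 h × 30 d = 16,059 Wh = 16.06 kWh
3D printer: 199 W × 9 h × 30 d = 53,730 Wh = 53.73 kWh
washing machine: 498.8 W × 11 h × 30 d = 164,604 Wh = 164.6 kWh
induction cooktop: 2579 W × 0.71 h × 30 d = 54,933 Wh = 54.93 kWh
refrigerator: 126 W × 2.48 h × 30 d = 9,374 Wh = 9.374 kWh
Total energy = 16.06 + 53.73 + 164.6 + 54.93 + 9.374 = 298.7 kWh
Cost = 298.7 kWh × £0.329 = £98.27

£98.27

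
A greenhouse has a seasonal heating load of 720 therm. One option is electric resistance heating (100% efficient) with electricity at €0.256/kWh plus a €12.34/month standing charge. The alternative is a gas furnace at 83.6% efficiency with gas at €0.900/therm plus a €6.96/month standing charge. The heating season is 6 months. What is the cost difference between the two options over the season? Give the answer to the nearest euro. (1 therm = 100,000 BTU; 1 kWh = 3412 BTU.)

Heat load = 720 therm × 100,000 = 72,000,000 BTU
Gas: input = 72,000,000 / 0.836 = 86,124,402 BTU = 861.2 therm → 861.2 × €0.900 = €775.12; + 6 × €6.96 standing = €816.88
Electric: 72,000,000 BTU / 3412 = 21,100 kWh → × €0.256 = €5,402.11; + 6 × €12.34 standing = €5,476.15
Difference = |€816.88 − €5,476.15| = €4,659.27 ≈ €4659

€4659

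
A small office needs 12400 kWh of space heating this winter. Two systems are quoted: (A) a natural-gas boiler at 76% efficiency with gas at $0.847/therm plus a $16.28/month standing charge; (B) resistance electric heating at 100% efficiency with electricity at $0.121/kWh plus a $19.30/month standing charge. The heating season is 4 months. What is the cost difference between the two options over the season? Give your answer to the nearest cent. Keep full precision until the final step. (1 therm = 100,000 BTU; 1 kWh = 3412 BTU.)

Heat load = 12400 kWh × 3412 = 42,308,800 BTU
Gas: input = 42,308,800 / 0.76 = 55,669,474 BTU = 556.7 therm → 556.7 × $0.847 = $471.52; + 4 × $16.28 standing = $536.64
Electric: 42,308,800 BTU / 3412 = 12,400 kWh → × $0.121 = $1,500.40; + 4 × $19.30 standing = $1,577.60
Difference = |$536.64 − $1,577.60| = $1,040.96

$1040.96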